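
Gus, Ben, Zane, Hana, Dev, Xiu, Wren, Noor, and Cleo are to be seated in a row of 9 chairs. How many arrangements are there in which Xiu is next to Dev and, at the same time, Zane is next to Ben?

20160

Treat {Xiu,Dev} as one block (2 orders) and {Zane,Ben} as another (2 orders).
That leaves 7 units to arrange: 2 × 2 × 7! = 4 × 5040 = 20160.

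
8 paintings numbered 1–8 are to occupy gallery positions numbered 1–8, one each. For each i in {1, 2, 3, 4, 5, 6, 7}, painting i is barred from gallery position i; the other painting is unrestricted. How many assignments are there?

Let Aᵢ (for 1 ≤ i ≤ 7) be the placements that put painting i in its forbidden gallery position. Any j of these fix j positions, leaving (8−j)! ways to fill the rest, and there are C(7,j) ways to pick which j.
By inclusion–exclusion, the number of valid placements is Σ_{j=0}^{7} (−1)^j C(7,j)·(8−j)!.
Computing: 40320 − 35280 + 15120 − 4200 + 840 − 126 + 14 − 1 = 16687.

16687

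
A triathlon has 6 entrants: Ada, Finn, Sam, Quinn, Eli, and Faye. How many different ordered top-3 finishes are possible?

This is an ordered selection of 3 from 6: P(6,3).
That gives 6 × 5 × 4 = 120.

120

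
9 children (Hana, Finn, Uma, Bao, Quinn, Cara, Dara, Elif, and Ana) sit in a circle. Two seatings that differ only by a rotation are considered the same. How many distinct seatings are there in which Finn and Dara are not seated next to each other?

30240

Without the restriction there are (8)! = 40320 seatings.
Those with Finn next to Dara: fuse the pair into one unit and seat 8 units around a circle — 2·(7)! = 10080.
Subtracting, 40320 − 10080 = 30240.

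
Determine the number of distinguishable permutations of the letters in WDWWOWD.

Letter multiplicities in WDWWOWD: D×2, O×1, W×4.
Dividing 7! = 5040 by 4!·2! = 48 for the repeated letters gives 105.

105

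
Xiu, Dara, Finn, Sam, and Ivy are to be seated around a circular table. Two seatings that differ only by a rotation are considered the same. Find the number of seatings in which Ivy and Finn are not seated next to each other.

12

Without the restriction there are (4)! = 24 seatings.
Those with Ivy next to Finn: fuse the pair into one unit and seat 4 units around a circle — 2·(3)! = 12.
Subtracting, 24 − 12 = 12.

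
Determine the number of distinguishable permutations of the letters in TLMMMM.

30

The 6 letters of TLMMMM have repeats: M appearing 4 times.
So there are 6! / (4!) = 30 distinguishable arrangements.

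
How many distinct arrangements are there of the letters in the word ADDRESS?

The 7 letters of ADDRESS have repeats: D appearing twice and S appearing twice.
So there are 7! / (2!·2!) = 1260 distinguishable arrangements.

1260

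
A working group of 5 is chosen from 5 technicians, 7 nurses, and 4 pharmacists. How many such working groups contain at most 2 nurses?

2772

Split by how many nurses are chosen (0 through 2).
Sum: C(7,0)·C(9,5) + C(7,1)·C(9,4) + C(7,2)·C(9,3) = 126 + 882 + 1764 = 2772.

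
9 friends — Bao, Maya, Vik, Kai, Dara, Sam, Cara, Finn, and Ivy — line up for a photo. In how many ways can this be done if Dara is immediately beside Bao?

80640

Glue Dara and Bao into one block (2 internal orders), leaving 8 units to arrange in a row.
That gives 2 × 8! = 2 × 40320 = 80640.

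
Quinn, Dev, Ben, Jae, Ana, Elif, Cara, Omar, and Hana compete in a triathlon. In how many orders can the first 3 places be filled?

504

This is an ordered selection of 3 from 9: P(9,3).
That gives 9 × 8 × 7 = 504.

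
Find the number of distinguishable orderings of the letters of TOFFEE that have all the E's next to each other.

60

Treat the 2 copies of E as a single block. The multiset to arrange is then {EE, F, F, O, T}, 5 items in all.
That gives (5)!/(2!) = 60 arrangements.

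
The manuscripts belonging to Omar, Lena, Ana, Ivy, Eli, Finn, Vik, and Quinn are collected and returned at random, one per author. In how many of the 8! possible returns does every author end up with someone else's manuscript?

Let Aᵢ be the assignments in which author i gets their own manuscript. We want the size of the complement of A₁∪…∪A_8.
By inclusion–exclusion this is Σ_{j=0}^{8} (−1)^j C(8,j)·(8−j)!.
Computing: 40320 − 40320 + 20160 − 6720 + 1680 − 336 + 56 − 8 + 1 = 14833.

14833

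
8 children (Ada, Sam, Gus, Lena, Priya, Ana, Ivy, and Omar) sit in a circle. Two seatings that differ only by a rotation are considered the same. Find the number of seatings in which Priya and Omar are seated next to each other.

1440

Treat {Priya, Omar} as one unit (2 internal orders) and seat the resulting 7 units around the table: (6)! circular arrangements.
So 2 × (6)! = 2 × 720 = 1440.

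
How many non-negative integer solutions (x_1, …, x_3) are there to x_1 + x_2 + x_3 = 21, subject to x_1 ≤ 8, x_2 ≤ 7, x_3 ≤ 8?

6

By stars and bars, unrestricted non-negative solutions to x_1+…+x_3 = 21 number C(21+2,2) = 253.
Subtract solutions that violate a single cap (substitute x_i' = x_i − (cap_i+1)): x_1 ≥ 9 gives C(14,2) = 91; x_2 ≥ 8 gives C(15,2) = 105; x_3 ≥ 9 gives C(14,2) = 91. Together 287.
Add back pairs where two caps are both exceeded: 15 + 10 + 15 = 40.
By inclusion–exclusion the count is 253 − 287 + 40 = 6.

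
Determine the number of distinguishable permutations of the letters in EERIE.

20

Letter multiplicities in EERIE: E×3, I×1, R×1.
Dividing 5! = 120 by 3! = 6 for the repeated letters gives 20.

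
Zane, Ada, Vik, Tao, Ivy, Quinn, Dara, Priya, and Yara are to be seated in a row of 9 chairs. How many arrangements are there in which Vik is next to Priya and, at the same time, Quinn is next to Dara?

20160

Treat {Vik,Priya} as one block (2 orders) and {Quinn,Dara} as another (2 orders).
That leaves 7 units to arrange: 2 × 2 × 7! = 4 × 5040 = 20160.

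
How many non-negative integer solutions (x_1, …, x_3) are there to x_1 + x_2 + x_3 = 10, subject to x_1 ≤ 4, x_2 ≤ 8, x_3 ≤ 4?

22

Ignoring the caps, the number of non-negative solutions to x_1+…+x_3 = 10 is C(12,2) = 66.
Subtract solutions that violate a single cap (substitute x_i' = x_i − (cap_i+1)): x_1 ≥ 5 gives C(7,2) = 21; x_2 ≥ 9 gives C(3,2) = 3; x_3 ≥ 5 gives C(7,2) = 21. Together 45.
Add back pairs where two caps are both exceeded: 0 + 1 + 0 = 1.
By inclusion–exclusion the count is 66 − 45 + 1 = 22.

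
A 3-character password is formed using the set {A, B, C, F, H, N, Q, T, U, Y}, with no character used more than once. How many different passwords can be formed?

720

With no repetition, fill the 3 characters in order: 10 choices, then 9, down to 8.
10 × 9 × 8 = 720.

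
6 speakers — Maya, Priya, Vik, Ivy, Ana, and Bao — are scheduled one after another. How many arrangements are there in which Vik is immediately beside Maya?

240

Treat {Vik, Maya} as a single unit. There are 5 units to order, and the pair itself can be ordered 2 ways.
So the count is 2·(5)! = 240.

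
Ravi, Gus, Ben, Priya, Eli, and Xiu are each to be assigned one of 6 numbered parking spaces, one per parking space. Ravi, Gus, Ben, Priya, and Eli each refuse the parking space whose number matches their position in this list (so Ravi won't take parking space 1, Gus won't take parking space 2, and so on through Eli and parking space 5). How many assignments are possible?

Let Aᵢ (for 1 ≤ i ≤ 5) be the placements that put person i in their forbidden parking space. Any j of these fix j positions, leaving (6−j)! ways to fill the rest, and there are C(5,j) ways to pick which j.
By inclusion–exclusion, the number of valid placements is Σ_{j=0}^{5} (−1)^j C(5,j)·(6−j)!.
Computing: 720 − 600 + 240 − 60 + 10 − 1 = 309.

309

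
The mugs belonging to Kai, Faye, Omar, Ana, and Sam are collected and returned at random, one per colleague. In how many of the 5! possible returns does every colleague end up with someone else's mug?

44

This is the derangement count D_5: permutations of 5 items with no fixed point.
By inclusion–exclusion this is Σ_{j=0}^{5} (−1)^j C(5,j)·(5−j)!.
Computing: 120 − 120 + 60 − 20 + 5 − 1 = 44.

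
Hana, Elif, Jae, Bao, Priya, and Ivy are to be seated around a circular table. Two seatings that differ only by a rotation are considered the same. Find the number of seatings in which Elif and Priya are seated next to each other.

Treat {Elif, Priya} as one unit (2 internal orders) and seat the resulting 5 units around the table: (4)! circular arrangements.
So 2 × (4)! = 2 × 24 = 48.

48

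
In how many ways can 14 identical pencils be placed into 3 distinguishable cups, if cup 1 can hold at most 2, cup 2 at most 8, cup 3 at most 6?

6

Without the upper bounds there are C(16,2) = 120 ways to split 14 among 3 cups.
Subtract solutions that violate a single cap (substitute x_i' = x_i − (cap_i+1)): x_1 ≥ 3 gives C(13,2) = 78; x_2 ≥ 9 gives C(7,2) = 21; x_3 ≥ 7 gives C(9,2) = 36. Together 135.
Add back pairs where two caps are both exceeded: 6 + 15 + 0 = 21.
By inclusion–exclusion the count is 120 − 135 + 21 = 6.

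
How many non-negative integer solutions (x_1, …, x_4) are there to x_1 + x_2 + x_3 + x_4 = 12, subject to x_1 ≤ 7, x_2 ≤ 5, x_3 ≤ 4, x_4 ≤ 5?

141

Without the upper bounds there are C(15,3) = 455 ways to split 12 among 4 variables.
Subtract solutions that violate a single cap (substitute x_i' = x_i − (cap_i+1)): x_1 ≥ 8 gives C(7,3) = 35; x_2 ≥ 6 gives C(9,3) = 84; x_3 ≥ 5 gives C(10,3) = 120; x_4 ≥ 6 gives C(9,3) = 84. Together 323.
Add back pairs where two caps are both exceeded: 0 + 0 + 0 + 4 + 1 + 4 = 9.
By inclusion–exclusion the count is 455 − 323 + 9 = 141.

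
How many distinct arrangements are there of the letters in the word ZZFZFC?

60

ZZFZFC has 6 letters with F appearing twice and Z appearing 3 times.
So there are 6! / (3!·2!) = 60 distinguishable arrangements.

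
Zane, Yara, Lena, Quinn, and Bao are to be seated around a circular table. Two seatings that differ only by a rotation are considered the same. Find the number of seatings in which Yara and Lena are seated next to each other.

Treat {Yara, Lena} as one unit (2 internal orders) and seat the resulting 4 units around the table: (3)! circular arrangements.
So 2 × (3)! = 2 × 6 = 12.

12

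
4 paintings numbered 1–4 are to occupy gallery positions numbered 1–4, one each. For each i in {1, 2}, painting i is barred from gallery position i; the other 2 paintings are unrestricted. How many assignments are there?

Let Aᵢ (for i ∈ {1, 2}) be the placements that put painting i in its forbidden gallery position. Any j of these fix j positions, leaving (4−j)! ways to fill the rest, and there are C(2,j) ways to pick which j.
By inclusion–exclusion, the number of valid placements is Σ_{j=0}^{2} (−1)^j C(2,j)·(4−j)!.
Computing: 24 − 12 + 2 = 14.

14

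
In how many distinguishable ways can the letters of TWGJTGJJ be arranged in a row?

Letter multiplicities in TWGJTGJJ: G×2, J×3, T×2, W×1.
The number of distinct arrangements is 8!/(3!·2!·2!) = 40320/24 = 1680.

1680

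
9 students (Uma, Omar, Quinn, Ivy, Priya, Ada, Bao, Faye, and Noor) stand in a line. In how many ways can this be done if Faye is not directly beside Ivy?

282240

There are 9! = 362880 arrangements in all. If Faye and Ivy are adjacent, merging them into one block gives 2·(8)! = 80640 arrangements.
Complementary counting: 362880 − 80640 = 282240.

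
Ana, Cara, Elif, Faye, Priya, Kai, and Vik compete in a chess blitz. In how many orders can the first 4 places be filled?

840

This is an ordered selection of 4 from 7: P(7,4).
That gives 7 × 6 × 5 × 4 = 840.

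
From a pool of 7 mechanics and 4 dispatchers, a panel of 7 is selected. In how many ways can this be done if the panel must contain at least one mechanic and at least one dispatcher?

329

Unrestricted: C(11,7) = 330 ways to pick any 7 of the 11.
Subtract selections that omit an entire group: no mechanics → C(4,7) = 0; no dispatchers → C(7,7) = 1.
Both groups omitted at once is impossible, so 330 − 1 = 329.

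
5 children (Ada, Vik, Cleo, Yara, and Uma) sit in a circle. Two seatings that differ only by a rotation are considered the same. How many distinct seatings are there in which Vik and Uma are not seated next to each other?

12

Without the restriction there are (4)! = 24 seatings.
Seatings with Vik beside Uma: treat them as a block with 2 internal orders, giving 2 × (3)! = 12.
Subtracting, 24 − 12 = 12.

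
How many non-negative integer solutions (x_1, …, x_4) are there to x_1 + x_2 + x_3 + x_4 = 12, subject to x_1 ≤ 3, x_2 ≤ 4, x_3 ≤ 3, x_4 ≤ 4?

Ignoring the caps, the number of non-negative solutions to x_1+…+x_4 = 12 is C(15,3) = 455.
Subtract solutions that violate a single cap (substitute x_i' = x_i − (cap_i+1)): x_1 ≥ 4 gives C(11,3) = 165; x_2 ≥ 5 gives C(10,3) = 120; x_3 ≥ 4 gives C(11,3) = 165; x_4 ≥ 5 gives C(10,3) = 120. Together 570.
Add back pairs where two caps are both exceeded: 20 + 35 + 20 + 20 + 10 + 20 = 125.
By inclusion–exclusion the count is 455 − 570 + 125 = 10.

10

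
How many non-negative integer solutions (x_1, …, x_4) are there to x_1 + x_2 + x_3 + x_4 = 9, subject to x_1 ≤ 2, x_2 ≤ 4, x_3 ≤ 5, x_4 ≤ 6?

76

By stars and bars, unrestricted non-negative solutions to x_1+…+x_4 = 9 number C(9+3,3) = 220.
Subtract solutions that violate a single cap (substitute x_i' = x_i − (cap_i+1)): x_1 ≥ 3 gives C(9,3) = 84; x_2 ≥ 5 gives C(7,3) = 35; x_3 ≥ 6 gives C(6,3) = 20; x_4 ≥ 7 gives C(5,3) = 10. Together 149.
Add back pairs where two caps are both exceeded: 4 + 1 + 0 + 0 + 0 + 0 = 5.
By inclusion–exclusion the count is 220 − 149 + 5 = 76.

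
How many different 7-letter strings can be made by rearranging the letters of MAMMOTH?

840

MAMMOTH has 7 letters with M appearing 3 times.
Dividing 7! = 5040 by 3! = 6 for the repeated letters gives 840.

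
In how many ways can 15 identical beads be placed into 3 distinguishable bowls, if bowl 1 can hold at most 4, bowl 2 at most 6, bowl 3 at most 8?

10

Without the upper bounds there are C(17,2) = 136 ways to split 15 among 3 bowls.
Subtract solutions that violate a single cap (substitute x_i' = x_i − (cap_i+1)): x_1 ≥ 5 gives C(12,2) = 66; x_2 ≥ 7 gives C(10,2) = 45; x_3 ≥ 9 gives C(8,2) = 28. Together 139.
Add back pairs where two caps are both exceeded: 10 + 3 + 0 = 13.
By inclusion–exclusion the count is 136 − 139 + 13 = 10.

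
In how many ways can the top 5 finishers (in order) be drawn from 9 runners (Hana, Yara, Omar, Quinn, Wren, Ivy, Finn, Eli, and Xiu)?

There are 9 choices for 1st place, 8 for 2nd, and so on down to 5 for position 5.
That gives 9 × 8 × 7 × 6 × 5 = 15120.

15120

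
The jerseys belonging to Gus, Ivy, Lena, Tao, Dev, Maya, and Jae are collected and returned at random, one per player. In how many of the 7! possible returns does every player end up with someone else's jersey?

1854

Let Aᵢ be the assignments in which player i gets their old jersey. We want the size of the complement of A₁∪…∪A_7.
By inclusion–exclusion this is Σ_{j=0}^{7} (−1)^j C(7,j)·(7−j)!.
Computing: 5040 − 5040 + 2520 − 840 + 210 − 42 + 7 − 1 = 1854.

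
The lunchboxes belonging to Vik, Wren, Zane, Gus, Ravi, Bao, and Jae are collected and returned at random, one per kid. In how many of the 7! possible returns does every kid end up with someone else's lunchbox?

This is the derangement count D_7: permutations of 7 items with no fixed point.
By inclusion–exclusion this is Σ_{j=0}^{7} (−1)^j C(7,j)·(7−j)!.
Computing: 5040 − 5040 + 2520 − 840 + 210 − 42 + 7 − 1 = 1854.

1854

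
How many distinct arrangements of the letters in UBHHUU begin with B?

10

Fix B in the first position and arrange the remaining 5 letters.
Those 5 letters have H appearing twice and U appearing 3 times, giving (5)!/(3!·2!) = 10.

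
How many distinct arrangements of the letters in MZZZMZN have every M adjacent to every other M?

Treat the 2 copies of M as a single block. The multiset to arrange is then {MM, N, Z, Z, Z, Z}, 6 items in all.
That gives (6)!/(4!) = 30 arrangements.

30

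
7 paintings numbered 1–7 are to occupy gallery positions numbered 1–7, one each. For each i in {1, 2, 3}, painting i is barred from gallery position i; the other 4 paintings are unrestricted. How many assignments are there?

Let Aᵢ (for i ∈ {1, 2, 3}) be the placements that put painting i in its forbidden gallery position. Any j of these fix j positions, leaving (7−j)! ways to fill the rest, and there are C(3,j) ways to pick which j.
By inclusion–exclusion, the number of valid placements is Σ_{j=0}^{3} (−1)^j C(3,j)·(7−j)!.
Computing: 5040 − 2160 + 360 − 24 = 3216.

3216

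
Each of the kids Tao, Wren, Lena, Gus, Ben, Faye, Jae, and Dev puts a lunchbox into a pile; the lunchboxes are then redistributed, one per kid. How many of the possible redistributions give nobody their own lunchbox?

Count assignments avoiding every fixed point. For any j of the 8 kids fixed to their own lunchbox, the other 8−j can be arranged in (8−j)! ways.
By inclusion–exclusion this is Σ_{j=0}^{8} (−1)^j C(8,j)·(8−j)!.
Computing: 40320 − 40320 + 20160 − 6720 + 1680 − 336 + 56 − 8 + 1 = 14833.

14833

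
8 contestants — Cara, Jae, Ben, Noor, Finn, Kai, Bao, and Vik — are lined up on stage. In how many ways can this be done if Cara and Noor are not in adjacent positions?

30240

Of the 8! = 40320 arrangements, those with Cara and Noor adjacent number 2 × 7! = 10080 (treat the pair as a block with 2 internal orders).
Complementary counting: 40320 − 10080 = 30240.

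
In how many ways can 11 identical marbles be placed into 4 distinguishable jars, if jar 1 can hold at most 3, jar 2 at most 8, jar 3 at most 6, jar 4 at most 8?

Ignoring the caps, the number of non-negative solutions to x_1+…+x_4 = 11 is C(14,3) = 364.
Subtract solutions that violate a single cap (substitute x_i' = x_i − (cap_i+1)): x_1 ≥ 4 gives C(10,3) = 120; x_2 ≥ 9 gives C(5,3) = 10; x_3 ≥ 7 gives C(7,3) = 35; x_4 ≥ 9 gives C(5,3) = 10. Together 175.
Add back pairs where two caps are both exceeded: 0 + 1 + 0 + 0 + 0 + 0 = 1.
By inclusion–exclusion the count is 364 − 175 + 1 = 190.

190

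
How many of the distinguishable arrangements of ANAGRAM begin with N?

With the first slot taken by N, it remains to arrange the other 6 letters (AAGRAM).
Those 6 letters have A appearing 3 times, giving (6)!/(3!) = 120.

120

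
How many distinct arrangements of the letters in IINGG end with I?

Fix I in the last position and arrange the remaining 4 letters.
Those 4 letters have G appearing twice, giving (4)!/(2!) = 12.

12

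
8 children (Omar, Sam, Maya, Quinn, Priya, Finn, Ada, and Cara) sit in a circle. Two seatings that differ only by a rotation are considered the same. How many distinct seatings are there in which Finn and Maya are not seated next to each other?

Without the restriction there are (7)! = 5040 seatings.
Seatings with Finn beside Maya: treat them as a block with 2 internal orders, giving 2 × (6)! = 1440.
Subtracting, 5040 − 1440 = 3600.

3600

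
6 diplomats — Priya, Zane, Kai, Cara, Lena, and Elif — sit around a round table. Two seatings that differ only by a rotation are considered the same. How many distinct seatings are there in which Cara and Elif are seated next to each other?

48

Treat {Cara, Elif} as one unit (2 internal orders) and seat the resulting 5 units around the table: (4)! circular arrangements.
So 2 × (4)! = 2 × 24 = 48.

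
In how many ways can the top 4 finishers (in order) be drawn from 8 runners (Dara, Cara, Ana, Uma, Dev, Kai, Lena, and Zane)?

1680

This is an ordered selection of 4 from 8: P(8,4).
That gives 8 × 7 × 6 × 5 = 1680.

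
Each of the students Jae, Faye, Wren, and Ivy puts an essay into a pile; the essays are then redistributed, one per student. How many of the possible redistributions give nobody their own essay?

This is the derangement count D_4: permutations of 4 items with no fixed point.
By inclusion–exclusion this is Σ_{j=0}^{4} (−1)^j C(4,j)·(4−j)!.
Computing: 24 − 24 + 12 − 4 + 1 = 9.

9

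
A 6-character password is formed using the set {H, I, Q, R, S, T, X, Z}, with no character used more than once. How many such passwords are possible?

With no repetition, fill the 6 characters in order: 8 choices, then 7, down to 3.
That product is 8 × 7 × 6 × 5 × 4 × 3 = 20160.

20160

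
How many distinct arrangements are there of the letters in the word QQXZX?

30

QQXZX has 5 letters with Q appearing twice and X appearing twice.
Dividing 5! = 120 by 2!·2! = 4 for the repeated letters gives 30.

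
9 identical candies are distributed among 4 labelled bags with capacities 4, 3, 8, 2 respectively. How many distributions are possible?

By stars and bars, unrestricted non-negative solutions to x_1+…+x_4 = 9 number C(9+3,3) = 220.
Subtract solutions that violate a single cap (substitute x_i' = x_i − (cap_i+1)): x_1 ≥ 5 gives C(7,3) = 35; x_2 ≥ 4 gives C(8,3) = 56; x_3 ≥ 9 gives C(3,3) = 1; x_4 ≥ 3 gives C(9,3) = 84. Together 176.
Add back pairs where two caps are both exceeded: 1 + 0 + 4 + 0 + 10 + 0 = 15.
By inclusion–exclusion the count is 220 − 176 + 15 = 59.

59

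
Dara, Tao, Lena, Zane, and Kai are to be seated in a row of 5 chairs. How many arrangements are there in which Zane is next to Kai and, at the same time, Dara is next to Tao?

Treat {Zane,Kai} as one block (2 orders) and {Dara,Tao} as another (2 orders).
That leaves 3 units to arrange: 2 × 2 × 3! = 4 × 6 = 24.

24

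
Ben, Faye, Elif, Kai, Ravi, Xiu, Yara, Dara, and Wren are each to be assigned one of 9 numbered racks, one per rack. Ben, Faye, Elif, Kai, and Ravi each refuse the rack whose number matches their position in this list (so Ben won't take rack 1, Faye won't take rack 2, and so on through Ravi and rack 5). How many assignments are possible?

205056

Let Aᵢ (for 1 ≤ i ≤ 5) be the placements that put person i in their forbidden rack. Any j of these fix j positions, leaving (9−j)! ways to fill the rest, and there are C(5,j) ways to pick which j.
By inclusion–exclusion, the number of valid placements is Σ_{j=0}^{5} (−1)^j C(5,j)·(9−j)!.
Computing: 362880 − 201600 + 50400 − 7200 + 600 − 24 = 205056.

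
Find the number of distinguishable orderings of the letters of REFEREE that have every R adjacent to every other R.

Treat the 2 copies of R as a single block. The multiset to arrange is then {RR, E, E, E, E, F}, 6 items in all.
That gives (6)!/(4!) = 30 arrangements.

30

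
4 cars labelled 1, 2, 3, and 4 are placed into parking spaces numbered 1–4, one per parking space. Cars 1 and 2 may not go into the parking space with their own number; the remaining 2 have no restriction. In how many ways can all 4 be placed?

14

Let Aᵢ (for i ∈ {1, 2}) be the placements that put car i in its forbidden parking space. Any j of these fix j positions, leaving (4−j)! ways to fill the rest, and there are C(2,j) ways to pick which j.
By inclusion–exclusion, the number of valid placements is Σ_{j=0}^{2} (−1)^j C(2,j)·(4−j)!.
Computing: 24 − 12 + 2 = 14.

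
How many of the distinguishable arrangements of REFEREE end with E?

Fix E in the last position and arrange the remaining 6 letters.
Those 6 letters have E appearing 3 times and R appearing twice, giving (6)!/(3!·2!) = 60.

60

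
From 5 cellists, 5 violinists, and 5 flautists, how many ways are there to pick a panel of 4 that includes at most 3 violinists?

1360

Split by how many violinists are chosen (0 through 3).
Sum: C(5,0)·C(10,4) + C(5,1)·C(10,3) + C(5,2)·C(10,2) + C(5,3)·C(10,1) = 210 + 600 + 450 + 100 = 1360.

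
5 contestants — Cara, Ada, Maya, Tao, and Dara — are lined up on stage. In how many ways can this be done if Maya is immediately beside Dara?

Treat {Maya, Dara} as a single unit. There are 4 units to order, and the pair itself can be ordered 2 ways.
That gives 2 × 4! = 2 × 24 = 48.

48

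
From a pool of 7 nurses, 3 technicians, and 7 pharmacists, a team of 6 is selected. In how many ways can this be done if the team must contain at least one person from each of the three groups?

Unrestricted: C(17,6) = 12376 ways to pick any 6 of the 17.
Subtract selections that omit an entire group: no nurses → C(10,6) = 210; no technicians → C(14,6) = 3003; no pharmacists → C(10,6) = 210.
Add back selections omitting two groups (i.e. drawn from a single group): C(7,6) + C(3,6) + C(7,6) = 14.
By inclusion–exclusion: 12376 − 3423 + 14 = 8967.

8967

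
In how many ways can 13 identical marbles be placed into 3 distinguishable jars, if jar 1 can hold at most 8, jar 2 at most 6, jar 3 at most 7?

Ignoring the caps, the number of non-negative solutions to x_1+…+x_3 = 13 is C(15,2) = 105.
Subtract solutions that violate a single cap (substitute x_i' = x_i − (cap_i+1)): x_1 ≥ 9 gives C(6,2) = 15; x_2 ≥ 7 gives C(8,2) = 28; x_3 ≥ 8 gives C(7,2) = 21. Together 64.
No two caps can be exceeded simultaneously, so the pair terms are all 0.
By inclusion–exclusion the count is 105 − 64 + 0 = 41.

41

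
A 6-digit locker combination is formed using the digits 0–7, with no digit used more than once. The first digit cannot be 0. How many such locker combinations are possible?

17640

The first digit has 8−1 = 7 choices (anything except 0).
The remaining 5 digits are filled from the other 7 symbols without repetition: 7 × 6 × 5 × 4 × 3 = 2520.
Total: 7 × 2520 = 17640.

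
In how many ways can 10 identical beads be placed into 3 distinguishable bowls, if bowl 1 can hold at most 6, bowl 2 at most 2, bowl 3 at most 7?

15

Ignoring the caps, the number of non-negative solutions to x_1+…+x_3 = 10 is C(12,2) = 66.
Subtract solutions that violate a single cap (substitute x_i' = x_i − (cap_i+1)): x_1 ≥ 7 gives C(5,2) = 10; x_2 ≥ 3 gives C(9,2) = 36; x_3 ≥ 8 gives C(4,2) = 6. Together 52.
Add back pairs where two caps are both exceeded: 1 + 0 + 0 = 1.
By inclusion–exclusion the count is 66 − 52 + 1 = 15.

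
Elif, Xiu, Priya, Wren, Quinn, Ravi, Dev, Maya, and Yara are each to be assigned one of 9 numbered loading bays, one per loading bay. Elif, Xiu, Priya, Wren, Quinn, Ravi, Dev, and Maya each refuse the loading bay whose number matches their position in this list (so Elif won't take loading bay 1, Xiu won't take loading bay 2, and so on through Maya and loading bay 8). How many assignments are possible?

148329

Let Aᵢ (for 1 ≤ i ≤ 8) be the placements that put person i in their forbidden loading bay. Any j of these fix j positions, leaving (9−j)! ways to fill the rest, and there are C(8,j) ways to pick which j.
By inclusion–exclusion, the number of valid placements is Σ_{j=0}^{8} (−1)^j C(8,j)·(9−j)!.
Computing: 362880 − 322560 + 141120 − 40320 + 8400 − 1344 + 168 − 16 + 1 = 148329.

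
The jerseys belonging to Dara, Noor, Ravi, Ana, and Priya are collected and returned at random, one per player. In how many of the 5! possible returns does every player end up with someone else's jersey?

44

Count assignments avoiding every fixed point. For any j of the 5 players fixed to their old jersey, the other 5−j can be arranged in (5−j)! ways.
By inclusion–exclusion this is Σ_{j=0}^{5} (−1)^j C(5,j)·(5−j)!.
Computing: 120 − 120 + 60 − 20 + 5 − 1 = 44.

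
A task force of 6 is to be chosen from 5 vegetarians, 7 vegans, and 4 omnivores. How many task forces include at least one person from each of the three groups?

Total 6-person selections from all 16: C(16,6) = 8008.
Subtract selections that omit an entire group: no vegetarians → C(11,6) = 462; no vegans → C(9,6) = 84; no omnivores → C(12,6) = 924.
Add back selections omitting two groups (i.e. drawn from a single group): C(5,6) + C(7,6) + C(4,6) = 7.
By inclusion–exclusion: 8008 − 1470 + 7 = 6545.

6545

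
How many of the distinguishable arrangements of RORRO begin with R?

Fix R in the first position and arrange the remaining 4 letters.
Those 4 letters have O appearing twice and R appearing twice, giving (4)!/(2!·2!) = 6.

6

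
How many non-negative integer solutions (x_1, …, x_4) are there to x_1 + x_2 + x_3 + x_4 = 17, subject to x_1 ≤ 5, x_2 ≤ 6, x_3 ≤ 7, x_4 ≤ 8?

Without the upper bounds there are C(20,3) = 1140 ways to split 17 among 4 variables.
Subtract solutions that violate a single cap (substitute x_i' = x_i − (cap_i+1)): x_1 ≥ 6 gives C(14,3) = 364; x_2 ≥ 7 gives C(13,3) = 286; x_3 ≥ 8 gives C(12,3) = 220; x_4 ≥ 9 gives C(11,3) = 165. Together 1035.
Add back pairs where two caps are both exceeded: 35 + 20 + 10 + 10 + 4 + 1 = 80.
By inclusion–exclusion the count is 1140 − 1035 + 80 = 185.

185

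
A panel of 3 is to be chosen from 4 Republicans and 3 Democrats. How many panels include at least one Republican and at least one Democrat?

With no constraint there are C(7,3) = 35 possible selections.
Selections missing a whole group: no Republicans → C(3,3) = 1; no Democrats → C(4,3) = 4.
Both groups omitted at once is impossible, so 35 − 5 = 30.

30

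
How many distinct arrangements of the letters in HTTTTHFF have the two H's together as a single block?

Treat the 2 copies of H as a single block. The multiset to arrange is then {HH, F, F, T, T, T, T}, 7 items in all.
That gives (7)!/(4!·2!) = 105 arrangements.

105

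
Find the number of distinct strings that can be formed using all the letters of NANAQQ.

The 6 letters of NANAQQ have repeats: A appearing twice, N appearing twice, and Q appearing twice.
Dividing 6! = 720 by 2!·2!·2! = 8 for the repeated letters gives 90.

90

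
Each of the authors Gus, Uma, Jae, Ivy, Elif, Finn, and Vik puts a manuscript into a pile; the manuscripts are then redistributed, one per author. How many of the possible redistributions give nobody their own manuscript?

1854

This is the derangement count D_7: permutations of 7 items with no fixed point.
By inclusion–exclusion this is Σ_{j=0}^{7} (−1)^j C(7,j)·(7−j)!.
Computing: 5040 − 5040 + 2520 − 840 + 210 − 42 + 7 − 1 = 1854.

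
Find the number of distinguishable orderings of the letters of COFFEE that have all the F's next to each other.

60

Treat the 2 copies of F as a single block. The multiset to arrange is then {FF, C, E, E, O}, 5 items in all.
That gives (5)!/(2!) = 60 arrangements.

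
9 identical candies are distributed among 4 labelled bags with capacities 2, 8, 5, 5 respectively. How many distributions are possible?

Ignoring the caps, the number of non-negative solutions to x_1+…+x_4 = 9 is C(12,3) = 220.
Subtract solutions that violate a single cap (substitute x_i' = x_i − (cap_i+1)): x_1 ≥ 3 gives C(9,3) = 84; x_2 ≥ 9 gives C(3,3) = 1; x_3 ≥ 6 gives C(6,3) = 20; x_4 ≥ 6 gives C(6,3) = 20. Together 125.
Add back pairs where two caps are both exceeded: 0 + 1 + 1 + 0 + 0 + 0 = 2.
By inclusion–exclusion the count is 220 − 125 + 2 = 97.

97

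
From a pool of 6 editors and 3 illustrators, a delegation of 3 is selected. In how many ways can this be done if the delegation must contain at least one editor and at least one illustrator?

With no constraint there are C(9,3) = 84 possible selections.
Selections missing a whole group: no editors → C(3,3) = 1; no illustrators → C(6,3) = 20.
Both groups omitted at once is impossible, so 84 − 21 = 63.

63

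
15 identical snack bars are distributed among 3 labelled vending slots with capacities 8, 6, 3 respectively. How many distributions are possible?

6

Ignoring the caps, the number of non-negative solutions to x_1+…+x_3 = 15 is C(17,2) = 136.
Subtract solutions that violate a single cap (substitute x_i' = x_i − (cap_i+1)): x_1 ≥ 9 gives C(8,2) = 28; x_2 ≥ 7 gives C(10,2) = 45; x_3 ≥ 4 gives C(13,2) = 78. Together 151.
Add back pairs where two caps are both exceeded: 0 + 6 + 15 = 21.
By inclusion–exclusion the count is 136 − 151 + 21 = 6.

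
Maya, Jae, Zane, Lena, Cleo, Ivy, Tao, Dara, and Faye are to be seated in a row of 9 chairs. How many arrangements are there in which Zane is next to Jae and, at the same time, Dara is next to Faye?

Treat {Zane,Jae} as one block (2 orders) and {Dara,Faye} as another (2 orders).
That leaves 7 units to arrange: 2 × 2 × 7! = 4 × 5040 = 20160.

20160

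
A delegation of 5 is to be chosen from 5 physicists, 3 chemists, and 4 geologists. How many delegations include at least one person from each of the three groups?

590

With no constraint there are C(12,5) = 792 possible selections.
Subtract selections that omit an entire group: no physicists → C(7,5) = 21; no chemists → C(9,5) = 126; no geologists → C(8,5) = 56.
Add back selections omitting two groups (i.e. drawn from a single group): C(5,5) + C(3,5) + C(4,5) = 1.
By inclusion–exclusion: 792 − 203 + 1 = 590.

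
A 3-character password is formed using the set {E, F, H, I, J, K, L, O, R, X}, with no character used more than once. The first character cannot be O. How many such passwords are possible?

The first character has 10−1 = 9 choices (anything except O).
The remaining 2 characters are filled from the other 9 symbols without repetition: 9 × 8 = 72.
Total: 9 × 72 = 648.

648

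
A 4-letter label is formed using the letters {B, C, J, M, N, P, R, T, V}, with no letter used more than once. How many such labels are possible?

3024

With no repetition, fill the 4 letters in order: 9 choices, then 8, down to 6.
That product is 9 × 8 × 7 × 6 = 3024.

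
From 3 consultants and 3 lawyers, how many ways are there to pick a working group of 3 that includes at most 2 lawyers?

19

Split by how many lawyers are chosen (0 through 2).
Sum: C(3,0)·C(3,3) + C(3,1)·C(3,2) + C(3,2)·C(3,1) = 1 + 9 + 9 = 19.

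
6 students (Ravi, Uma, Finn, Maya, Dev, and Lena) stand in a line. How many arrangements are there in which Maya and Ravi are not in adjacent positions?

Of the 6! = 720 arrangements, those with Maya and Ravi adjacent number 2 × 5! = 240 (treat the pair as a block with 2 internal orders).
So 720 − 240 = 480 arrangements keep them apart.

480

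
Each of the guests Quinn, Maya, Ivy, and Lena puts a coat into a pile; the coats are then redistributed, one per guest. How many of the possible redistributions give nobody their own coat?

9

This is the derangement count D_4: permutations of 4 items with no fixed point.
By inclusion–exclusion this is Σ_{j=0}^{4} (−1)^j C(4,j)·(4−j)!.
Computing: 24 − 24 + 12 − 4 + 1 = 9.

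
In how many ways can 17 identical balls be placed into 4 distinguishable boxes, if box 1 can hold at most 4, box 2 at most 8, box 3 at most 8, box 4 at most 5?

135

By stars and bars, unrestricted non-negative solutions to x_1+…+x_4 = 17 number C(17+3,3) = 1140.
Subtract solutions that violate a single cap (substitute x_i' = x_i − (cap_i+1)): x_1 ≥ 5 gives C(15,3) = 455; x_2 ≥ 9 gives C(11,3) = 165; x_3 ≥ 9 gives C(11,3) = 165; x_4 ≥ 6 gives C(14,3) = 364. Together 1149.
Add back pairs where two caps are both exceeded: 20 + 20 + 84 + 0 + 10 + 10 = 144.
By inclusion–exclusion the count is 1140 − 1149 + 144 = 135.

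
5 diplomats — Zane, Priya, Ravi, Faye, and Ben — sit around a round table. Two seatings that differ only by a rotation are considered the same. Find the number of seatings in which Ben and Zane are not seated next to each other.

12

Without the restriction there are (4)! = 24 seatings.
Those with Ben next to Zane: fuse the pair into one unit and seat 4 units around a circle — 2·(3)! = 12.
Subtracting, 24 − 12 = 12.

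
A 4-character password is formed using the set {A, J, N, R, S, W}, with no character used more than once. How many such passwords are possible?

With no repetition, fill the 4 characters in order: 6 choices, then 5, down to 3.
6 × 5 × 4 × 3 = 360.

360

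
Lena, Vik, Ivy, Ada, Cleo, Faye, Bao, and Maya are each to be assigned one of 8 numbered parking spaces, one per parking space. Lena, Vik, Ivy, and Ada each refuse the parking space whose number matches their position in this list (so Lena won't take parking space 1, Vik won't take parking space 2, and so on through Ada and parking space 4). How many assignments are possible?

24024

Let Aᵢ (for 1 ≤ i ≤ 4) be the placements that put person i in their forbidden parking space. Any j of these fix j positions, leaving (8−j)! ways to fill the rest, and there are C(4,j) ways to pick which j.
By inclusion–exclusion, the number of valid placements is Σ_{j=0}^{4} (−1)^j C(4,j)·(8−j)!.
Computing: 40320 − 20160 + 4320 − 480 + 24 = 24024.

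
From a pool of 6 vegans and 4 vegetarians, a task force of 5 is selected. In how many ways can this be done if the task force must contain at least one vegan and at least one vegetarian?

246

Unrestricted: C(10,5) = 252 ways to pick any 5 of the 10.
Selections missing a whole group: no vegans → C(4,5) = 0; no vegetarians → C(6,5) = 6.
Both groups omitted at once is impossible, so 252 − 6 = 246.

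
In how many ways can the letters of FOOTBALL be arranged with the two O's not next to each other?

Total arrangements of FOOTBALL: 8!/(2!·2!) = 10080.
If the two O's are adjacent, glue them into one block, leaving 7 items to arrange: (7)!/(2!) = 2520 ways.
Hence 10080 − 2520 = 7560.

7560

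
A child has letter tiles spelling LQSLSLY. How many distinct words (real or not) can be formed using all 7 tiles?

420

Letter multiplicities in LQSLSLY: L×3, Q×1, S×2, Y×1.
The number of distinct arrangements is 7!/(3!·2!) = 5040/12 = 420.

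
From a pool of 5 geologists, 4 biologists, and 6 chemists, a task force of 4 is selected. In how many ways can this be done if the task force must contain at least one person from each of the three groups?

720

Total 4-person selections from all 15: C(15,4) = 1365.
Subtract selections that omit an entire group: no geologists → C(10,4) = 210; no biologists → C(11,4) = 330; no chemists → C(9,4) = 126.
Add back selections omitting two groups (i.e. drawn from a single group): C(5,4) + C(4,4) + C(6,4) = 21.
By inclusion–exclusion: 1365 − 666 + 21 = 720.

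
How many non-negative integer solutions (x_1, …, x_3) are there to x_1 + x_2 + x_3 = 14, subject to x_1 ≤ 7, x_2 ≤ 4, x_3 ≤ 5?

6

Ignoring the caps, the number of non-negative solutions to x_1+…+x_3 = 14 is C(16,2) = 120.
Subtract solutions that violate a single cap (substitute x_i' = x_i − (cap_i+1)): x_1 ≥ 8 gives C(8,2) = 28; x_2 ≥ 5 gives C(11,2) = 55; x_3 ≥ 6 gives C(10,2) = 45. Together 128.
Add back pairs where two caps are both exceeded: 3 + 1 + 10 = 14.
By inclusion–exclusion the count is 120 − 128 + 14 = 6.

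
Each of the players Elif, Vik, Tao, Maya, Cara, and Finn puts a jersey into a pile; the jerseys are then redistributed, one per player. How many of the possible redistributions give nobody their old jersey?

Count assignments avoiding every fixed point. For any j of the 6 players fixed to their old jersey, the other 6−j can be arranged in (6−j)! ways.
By inclusion–exclusion this is Σ_{j=0}^{6} (−1)^j C(6,j)·(6−j)!.
Computing: 720 − 720 + 360 − 120 + 30 − 6 + 1 = 265.

265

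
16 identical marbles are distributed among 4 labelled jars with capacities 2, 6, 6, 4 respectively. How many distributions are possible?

By stars and bars, unrestricted non-negative solutions to x_1+…+x_4 = 16 number C(16+3,3) = 969.
Subtract solutions that violate a single cap (substitute x_i' = x_i − (cap_i+1)): x_1 ≥ 3 gives C(16,3) = 560; x_2 ≥ 7 gives C(12,3) = 220; x_3 ≥ 7 gives C(12,3) = 220; x_4 ≥ 5 gives C(14,3) = 364. Together 1364.
Add back pairs where two caps are both exceeded: 84 + 84 + 165 + 10 + 35 + 35 = 413.
Subtract triples: 0 + 4 + 4 + 0 = 8.
By inclusion–exclusion the count is 969 − 1364 + 413 − 8 = 10.

10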